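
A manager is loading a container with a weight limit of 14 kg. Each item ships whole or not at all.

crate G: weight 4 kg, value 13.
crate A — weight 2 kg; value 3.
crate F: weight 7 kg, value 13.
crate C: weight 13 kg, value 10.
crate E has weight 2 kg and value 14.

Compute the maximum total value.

crate G + crate F + crate E: weight 4 + 7 + 2 = 13 ≤ 14, value 13 + 13 + 14 = 40.
crate A + crate F + crate E: weight 2 + 7 + 2 = 11 ≤ 14, value 3 + 13 + 14 = 30.
crate G + crate A + crate E: weight 4 + 2 + 2 = 8 ≤ 14, value 13 + 3 + 14 = 30.
Best is crate G, crate F, and crate E with total value 40.

40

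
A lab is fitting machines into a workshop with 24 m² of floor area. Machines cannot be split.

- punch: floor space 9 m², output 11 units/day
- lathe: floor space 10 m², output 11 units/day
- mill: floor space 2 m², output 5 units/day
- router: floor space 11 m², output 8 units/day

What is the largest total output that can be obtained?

Allowing fractional choices, the relaxed optimum would be about 29.2, but machines are indivisible.
lathe + mill + router: floor space 10 + 2 + 11 = 23 ≤ 24, output 11 + 5 + 8 = 24.
punch + mill + router: floor space 9 + 2 + 11 = 22 ≤ 24, output 11 + 5 + 8 = 24.
punch + lathe + mill: floor space 9 + 10 + 2 = 21 ≤ 24, output 11 + 11 + 5 = 27.
Best is punch, lathe, and mill with total output 27.

27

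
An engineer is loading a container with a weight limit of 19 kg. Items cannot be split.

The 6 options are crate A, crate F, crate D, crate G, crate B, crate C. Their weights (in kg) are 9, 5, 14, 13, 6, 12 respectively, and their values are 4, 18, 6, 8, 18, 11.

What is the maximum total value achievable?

crate F + crate C: weight 5 + 12 = 17 ≤ 19, value 18 + 11 = 29.
crate F + crate B: weight 5 + 6 = 11 ≤ 19, value 18 + 18 = 36.
Best is crate F and crate B with total value 36.

36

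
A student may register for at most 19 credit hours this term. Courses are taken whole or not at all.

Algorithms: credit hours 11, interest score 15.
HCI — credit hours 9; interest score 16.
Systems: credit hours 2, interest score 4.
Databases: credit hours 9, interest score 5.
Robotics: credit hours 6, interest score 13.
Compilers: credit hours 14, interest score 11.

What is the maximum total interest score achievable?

33

Allowing fractional choices, the relaxed optimum would be about 35.7, but courses are indivisible.
Algorithms + Systems + Robotics: credit hours 11 + 2 + 6 = 19 ≤ 19, interest score 15 + 4 + 13 = 32.
HCI + Systems + Robotics: credit hours 9 + 2 + 6 = 17 ≤ 19, interest score 16 + 4 + 13 = 33.
Best is HCI, Systems, and Robotics with total interest score 33.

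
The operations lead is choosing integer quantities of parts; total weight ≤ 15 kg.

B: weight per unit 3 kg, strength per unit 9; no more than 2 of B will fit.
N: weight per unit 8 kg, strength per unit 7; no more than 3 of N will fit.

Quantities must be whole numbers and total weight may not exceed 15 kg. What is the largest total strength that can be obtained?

25

Take 2×B and 1×N: weight 14 ≤ 15, strength 2·9 + 1·7 = 25.
B has the best ratio (9/3) and is taken to its limit of 2; remaining capacity is filled optimally with the others.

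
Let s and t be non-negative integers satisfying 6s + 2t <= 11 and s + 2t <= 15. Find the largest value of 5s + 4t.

20

The continuous relaxation peaks at (0, 5.5) with value 22.00; rounding to a feasible lattice point costs some objective.
(s,t)=(0,5): 6·0+2·5=10≤11, 1·0+2·5=10≤15, objective 20.
(s,t)=(0,4): 6·0+2·4=8≤11, 1·0+2·4=8≤15, objective 16.
The best lattice point is (0,5), giving 20.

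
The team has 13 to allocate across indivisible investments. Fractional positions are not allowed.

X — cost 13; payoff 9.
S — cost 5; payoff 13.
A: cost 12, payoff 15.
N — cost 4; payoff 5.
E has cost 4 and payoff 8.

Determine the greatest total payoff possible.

26

S + N: cost 5 + 4 = 9 ≤ 13, payoff 13 + 5 = 18.
S + N + E: cost 5 + 4 + 4 = 13 ≤ 13, payoff 13 + 5 + 8 = 26.
S + E: cost 5 + 4 = 9 ≤ 13, payoff 13 + 8 = 21.
Best is S, N, and E with total payoff 26.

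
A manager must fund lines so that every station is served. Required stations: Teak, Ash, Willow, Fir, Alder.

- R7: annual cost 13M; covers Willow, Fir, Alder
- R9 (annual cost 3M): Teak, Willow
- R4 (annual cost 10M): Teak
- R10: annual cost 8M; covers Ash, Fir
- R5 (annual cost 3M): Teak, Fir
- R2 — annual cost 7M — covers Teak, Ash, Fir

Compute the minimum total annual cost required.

20

Choose R7 and R2: together they cover Teak, Ash, Willow, Fir, Alder — every station.
Total annual cost: 13 + 7 = 20.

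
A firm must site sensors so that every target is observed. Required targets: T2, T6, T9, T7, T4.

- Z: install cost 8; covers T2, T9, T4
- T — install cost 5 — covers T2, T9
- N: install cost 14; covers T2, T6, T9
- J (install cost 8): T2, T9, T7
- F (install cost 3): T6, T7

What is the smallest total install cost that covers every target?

11

Choose Z and F: together they cover T2, T6, T9, T7, T4 — every target.
Total install cost: 8 + 3 = 11.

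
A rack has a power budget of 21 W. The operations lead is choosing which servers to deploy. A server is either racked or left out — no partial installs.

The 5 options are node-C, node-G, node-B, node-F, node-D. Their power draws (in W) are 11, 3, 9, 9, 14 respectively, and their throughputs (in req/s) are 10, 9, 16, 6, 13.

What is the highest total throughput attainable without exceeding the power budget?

31

node-G + node-B + node-F: power draw 3 + 9 + 9 = 21 ≤ 21, throughput 9 + 16 + 6 = 31.
node-C + node-B: power draw 11 + 9 = 20 ≤ 21, throughput 10 + 16 = 26.
node-G + node-B: power draw 3 + 9 = 12 ≤ 21, throughput 9 + 16 = 25.
Best is node-G, node-B, and node-F with total throughput 31.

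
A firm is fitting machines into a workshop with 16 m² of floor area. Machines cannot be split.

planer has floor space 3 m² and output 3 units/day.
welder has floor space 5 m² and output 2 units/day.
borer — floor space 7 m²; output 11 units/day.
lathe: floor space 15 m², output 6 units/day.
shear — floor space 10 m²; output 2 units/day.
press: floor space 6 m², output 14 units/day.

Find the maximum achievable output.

borer + press: floor space 7 + 6 = 13 ≤ 16, output 11 + 14 = 25.
planer + welder + press: floor space 3 + 5 + 6 = 14 ≤ 16, output 3 + 2 + 14 = 19.
planer + borer + press: floor space 3 + 7 + 6 = 16 ≤ 16, output 3 + 11 + 14 = 28.
Best is planer, borer, and press with total output 28.

28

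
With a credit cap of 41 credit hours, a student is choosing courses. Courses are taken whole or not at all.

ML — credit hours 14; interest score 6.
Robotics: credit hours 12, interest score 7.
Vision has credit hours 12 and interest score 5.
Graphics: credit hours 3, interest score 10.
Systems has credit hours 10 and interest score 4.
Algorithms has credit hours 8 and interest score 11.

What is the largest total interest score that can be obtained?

Treat it as a binary knapsack problem.
Allowing fractional choices, the relaxed optimum would be about 35.7, but courses are indivisible.
ML + Robotics + Graphics + Algorithms: credit hours 14 + 12 + 3 + 8 = 37 ≤ 41, interest score 6 + 7 + 10 + 11 = 34.
Robotics + Vision + Graphics + Algorithms: credit hours 12 + 12 + 3 + 8 = 35 ≤ 41, interest score 7 + 5 + 10 + 11 = 33.
Robotics + Graphics + Systems + Algorithms: credit hours 12 + 3 + 10 + 8 = 33 ≤ 41, interest score 7 + 10 + 4 + 11 = 32.
Best is ML, Robotics, Graphics, and Algorithms with total interest score 34.

34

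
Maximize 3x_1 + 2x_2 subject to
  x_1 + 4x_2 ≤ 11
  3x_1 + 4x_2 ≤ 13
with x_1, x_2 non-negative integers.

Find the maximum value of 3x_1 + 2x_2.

12

The continuous relaxation peaks at (4.33, 0) with value 13.00; rounding to a feasible lattice point costs some objective.
(x_1,x_2)=(4,0): 1·4+4·0=4≤11, 3·4+4·0=12≤13, objective 12.
(x_1,x_2)=(3,1): 1·3+4·1=7≤11, 3·3+4·1=13≤13, objective 11.
(x_1,x_2)=(3,0): 1·3+4·0=3≤11, 3·3+4·0=9≤13, objective 9.
No feasible integer point exceeds 12.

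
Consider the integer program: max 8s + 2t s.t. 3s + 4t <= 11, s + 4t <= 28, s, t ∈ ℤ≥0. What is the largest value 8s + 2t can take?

24

Relaxing integrality, the LP optimum is 29.33 at (s,t) = (3.67, 0), which is not an integer point.
(s,t)=(3,0): 3·3+4·0=9≤11, 1·3+4·0=3≤28, objective 24.
(s,t)=(2,1): 3·2+4·1=10≤11, 1·2+4·1=6≤28, objective 18.
No feasible integer point exceeds 24.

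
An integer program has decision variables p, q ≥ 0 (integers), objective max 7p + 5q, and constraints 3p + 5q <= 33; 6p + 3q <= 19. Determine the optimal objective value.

(p,q)=(0,6): 3·0+5·6=30≤33, 6·0+3·6=18≤19, objective 30.
(p,q)=(0,5): 3·0+5·5=25≤33, 6·0+3·5=15≤19, objective 25.
No feasible integer point exceeds 30.

30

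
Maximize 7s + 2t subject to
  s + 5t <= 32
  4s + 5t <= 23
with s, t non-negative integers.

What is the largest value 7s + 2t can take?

35

Relaxing integrality, the LP optimum is 40.25 at (s,t) = (5.75, 0), which is not an integer point.
(s,t)=(5,0): 1·5+5·0=5≤32, 4·5+5·0=20≤23, objective 35.
(s,t)=(4,1): 1·4+5·1=9≤32, 4·4+5·1=21≤23, objective 30.
(s,t)=(4,0): 1·4+5·0=4≤32, 4·4+5·0=16≤23, objective 28.
The best lattice point is (5,0), giving 35.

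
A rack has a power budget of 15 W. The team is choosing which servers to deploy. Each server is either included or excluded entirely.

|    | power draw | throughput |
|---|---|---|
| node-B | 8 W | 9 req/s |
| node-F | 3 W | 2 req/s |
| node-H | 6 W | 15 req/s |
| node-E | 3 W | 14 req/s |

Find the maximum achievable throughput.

node-H + node-E: power draw 6 + 3 = 9 ≤ 15, throughput 15 + 14 = 29.
node-F + node-H + node-E: power draw 3 + 6 + 3 = 12 ≤ 15, throughput 2 + 15 + 14 = 31.
Best is node-F, node-H, and node-E with total throughput 31.

31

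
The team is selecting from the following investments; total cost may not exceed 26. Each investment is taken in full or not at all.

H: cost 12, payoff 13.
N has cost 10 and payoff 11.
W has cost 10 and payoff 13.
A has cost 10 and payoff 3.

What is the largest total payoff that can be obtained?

Allowing fractional choices, the relaxed optimum would be about 30.5, but investments are indivisible.
N + W: cost 10 + 10 = 20 ≤ 26, payoff 11 + 13 = 24.
H + W: cost 12 + 10 = 22 ≤ 26, payoff 13 + 13 = 26.
Best is H and W with total payoff 26.

26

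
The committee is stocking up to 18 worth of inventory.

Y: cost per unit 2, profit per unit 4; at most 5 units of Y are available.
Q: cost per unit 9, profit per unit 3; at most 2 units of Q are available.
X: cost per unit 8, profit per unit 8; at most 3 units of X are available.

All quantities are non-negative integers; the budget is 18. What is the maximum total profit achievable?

5×Y and 1×X: cost 18 ≤ 18, profit 5·4 + 1·8 = 28.
4×Y and 1×X: cost 16 ≤ 18, profit 4·4 + 1·8 = 24.
Best is 28.

28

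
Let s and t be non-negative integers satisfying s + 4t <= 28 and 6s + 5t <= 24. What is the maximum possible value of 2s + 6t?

24

(s,t)=(0,4): 1·0+4·4=16≤28, 6·0+5·4=20≤24, objective 24.
(s,t)=(1,3): 1·1+4·3=13≤28, 6·1+5·3=21≤24, objective 20.
(s,t)=(0,3): 1·0+4·3=12≤28, 6·0+5·3=15≤24, objective 18.
The best lattice point is (0,4), giving 24.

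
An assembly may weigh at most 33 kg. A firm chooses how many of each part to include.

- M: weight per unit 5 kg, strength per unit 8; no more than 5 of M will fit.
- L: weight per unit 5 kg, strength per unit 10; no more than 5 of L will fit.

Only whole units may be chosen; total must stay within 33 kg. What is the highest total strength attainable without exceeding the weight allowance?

58

This is a bounded integer knapsack.
1×M and 5×L: weight 30 ≤ 33, strength 1·8 + 5·10 = 58.
2×M and 4×L: weight 30 ≤ 33, strength 2·8 + 4·10 = 56.
Best is 58.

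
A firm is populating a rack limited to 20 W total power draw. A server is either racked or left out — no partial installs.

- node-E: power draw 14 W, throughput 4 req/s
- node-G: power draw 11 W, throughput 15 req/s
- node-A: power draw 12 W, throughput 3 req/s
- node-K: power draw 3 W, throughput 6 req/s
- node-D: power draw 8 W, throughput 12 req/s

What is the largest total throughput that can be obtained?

27

This is an integer program with binary decision variables.
Allowing fractional choices, the relaxed optimum would be about 30.3, but servers are indivisible.
node-G + node-D: power draw 11 + 8 = 19 ≤ 20, throughput 15 + 12 = 27.
node-K + node-D: power draw 3 + 8 = 11 ≤ 20, throughput 6 + 12 = 18.
node-G + node-K: power draw 11 + 3 = 14 ≤ 20, throughput 15 + 6 = 21.
Best is node-G and node-D with total throughput 27.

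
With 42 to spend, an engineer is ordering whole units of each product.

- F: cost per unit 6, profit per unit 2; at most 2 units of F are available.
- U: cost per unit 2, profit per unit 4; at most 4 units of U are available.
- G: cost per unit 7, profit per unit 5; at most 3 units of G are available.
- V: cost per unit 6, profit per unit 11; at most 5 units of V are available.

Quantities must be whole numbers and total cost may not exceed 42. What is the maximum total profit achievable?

71

This is a bounded integer knapsack.
4×U and 5×V: cost 38 ≤ 42, profit 4·4 + 5·11 = 71.
1×F, 3×U, and 5×V: cost 42 ≤ 42, profit 1·2 + 3·4 + 5·11 = 69.
Best is 71.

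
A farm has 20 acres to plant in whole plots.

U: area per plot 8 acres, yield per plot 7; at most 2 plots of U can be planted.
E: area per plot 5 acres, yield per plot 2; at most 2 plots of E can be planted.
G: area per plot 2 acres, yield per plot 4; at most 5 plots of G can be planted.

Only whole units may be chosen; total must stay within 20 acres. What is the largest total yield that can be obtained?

27

2×E and 5×G: area 20 ≤ 20, yield 2·2 + 5·4 = 24.
1×U and 5×G: area 18 ≤ 20, yield 1·7 + 5·4 = 27.
Best is 27.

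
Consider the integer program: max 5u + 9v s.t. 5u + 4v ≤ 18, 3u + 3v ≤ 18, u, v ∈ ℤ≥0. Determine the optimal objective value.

(u,v)=(0,4): 5·0+4·4=16≤18, 3·0+3·4=12≤18, objective 36.
(u,v)=(1,3): 5·1+4·3=17≤18, 3·1+3·3=12≤18, objective 32.
(u,v)=(0,3): 5·0+4·3=12≤18, 3·0+3·3=9≤18, objective 27.
The best lattice point is (0,4), giving 36.

36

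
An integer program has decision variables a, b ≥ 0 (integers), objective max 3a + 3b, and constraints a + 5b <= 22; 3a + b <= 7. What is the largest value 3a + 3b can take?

(a,b)=(1,4) is feasible, giving 15.
(a,b)=(1,3) is feasible, giving 12.
(a,b)=(0,4) is feasible, giving 12.
(a,b)=(0,3) is feasible, giving 9.
Maximum is 15 at (a,b)=(1,4).

15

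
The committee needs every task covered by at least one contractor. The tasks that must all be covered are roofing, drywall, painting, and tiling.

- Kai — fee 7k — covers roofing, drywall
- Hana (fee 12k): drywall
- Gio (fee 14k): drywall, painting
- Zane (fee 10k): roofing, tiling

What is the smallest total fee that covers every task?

24

The greedy cost-per-new-task heuristic would pick Kai, Zane, and Gio for 31, but a cheaper cover exists.
Choose Gio and Zane: together they cover roofing, drywall, painting, tiling — every task.
Total fee: 14 + 10 = 24.
No cover costs less than 24.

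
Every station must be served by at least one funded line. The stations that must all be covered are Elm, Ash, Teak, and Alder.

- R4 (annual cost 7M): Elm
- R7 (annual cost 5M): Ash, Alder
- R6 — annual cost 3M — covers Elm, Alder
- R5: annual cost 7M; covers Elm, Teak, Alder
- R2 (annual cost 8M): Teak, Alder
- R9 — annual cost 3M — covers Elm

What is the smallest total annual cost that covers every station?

This is a weighted set-cover instance.
The greedy cost-per-new-station heuristic would pick R6, R7, and R5 for 15, but a cheaper cover exists.
Choose R7 and R5: together they cover Elm, Ash, Teak, Alder — every station.
Total annual cost: 5 + 7 = 12.
No cover costs less than 12.

12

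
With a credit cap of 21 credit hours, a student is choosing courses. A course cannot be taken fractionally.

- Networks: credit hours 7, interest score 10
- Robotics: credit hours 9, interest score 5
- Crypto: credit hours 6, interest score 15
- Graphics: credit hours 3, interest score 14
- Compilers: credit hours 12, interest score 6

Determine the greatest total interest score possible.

Robotics + Crypto + Graphics: credit hours 9 + 6 + 3 = 18 ≤ 21, interest score 5 + 15 + 14 = 34.
Networks + Crypto + Graphics: credit hours 7 + 6 + 3 = 16 ≤ 21, interest score 10 + 15 + 14 = 39.
Crypto + Graphics + Compilers: credit hours 6 + 3 + 12 = 21 ≤ 21, interest score 15 + 14 + 6 = 35.
Best is Networks, Crypto, and Graphics with total interest score 39.

39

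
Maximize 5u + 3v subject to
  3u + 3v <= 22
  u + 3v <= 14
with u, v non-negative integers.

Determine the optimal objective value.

35

The continuous relaxation peaks at (7.33, 0) with value 36.67; rounding to a feasible lattice point costs some objective.
(u,v)=(7,0) is feasible, giving 35.
(u,v)=(6,1) is feasible, giving 33.
(u,v)=(6,0) is feasible, giving 30.
The best lattice point is (7,0), giving 35.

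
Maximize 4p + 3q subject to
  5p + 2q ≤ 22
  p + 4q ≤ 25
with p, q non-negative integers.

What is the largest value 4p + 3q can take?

(p,q)=(2,5) is feasible, giving 23.
(p,q)=(1,6) is feasible, giving 22.
(p,q)=(2,4) is feasible, giving 20.
(p,q)=(1,5) is feasible, giving 19.
The best lattice point is (2,5), giving 23.

23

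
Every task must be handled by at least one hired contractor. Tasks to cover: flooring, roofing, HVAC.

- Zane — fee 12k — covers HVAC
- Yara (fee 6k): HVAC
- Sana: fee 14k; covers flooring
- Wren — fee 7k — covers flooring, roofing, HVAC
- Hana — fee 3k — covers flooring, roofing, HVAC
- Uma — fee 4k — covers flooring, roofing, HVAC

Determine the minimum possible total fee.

Hana alone covers flooring, roofing, HVAC — every task.
Total fee: 3.
No cover costs less than 3.

3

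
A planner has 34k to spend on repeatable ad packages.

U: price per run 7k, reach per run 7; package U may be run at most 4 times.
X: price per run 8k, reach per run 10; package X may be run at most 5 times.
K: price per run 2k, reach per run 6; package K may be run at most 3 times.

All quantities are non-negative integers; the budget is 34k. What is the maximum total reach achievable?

3×X and 3×K: price 30 ≤ 34, reach 3·10 + 3·6 = 48.
4×X and 1×K: price 34 ≤ 34, reach 4·10 + 1·6 = 46.
Best is 48.

48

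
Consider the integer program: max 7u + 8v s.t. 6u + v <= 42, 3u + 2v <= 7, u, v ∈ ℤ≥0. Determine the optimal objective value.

24

(u,v)=(0,3) is feasible, giving 24.
(u,v)=(1,2) is feasible, giving 23.
Maximum is 24 at (u,v)=(0,3).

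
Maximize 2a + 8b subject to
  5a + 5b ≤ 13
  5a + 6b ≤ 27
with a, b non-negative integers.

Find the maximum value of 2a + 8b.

16

Relaxing integrality, the LP optimum is 20.80 at (a,b) = (0, 2.6), which is not an integer point.
(a,b)=(0,2): 5·0+5·2=10≤13, 5·0+6·2=12≤27, objective 16.
(a,b)=(1,1): 5·1+5·1=10≤13, 5·1+6·1=11≤27, objective 10.
(a,b)=(0,1): 5·0+5·1=5≤13, 5·0+6·1=6≤27, objective 8.
No feasible integer point exceeds 16.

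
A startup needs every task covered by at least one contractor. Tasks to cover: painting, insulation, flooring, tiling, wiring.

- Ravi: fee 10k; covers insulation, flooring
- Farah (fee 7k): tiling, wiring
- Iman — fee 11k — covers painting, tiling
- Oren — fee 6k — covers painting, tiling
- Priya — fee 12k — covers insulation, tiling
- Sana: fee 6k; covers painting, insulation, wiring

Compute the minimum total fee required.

22

Choose Ravi, Oren, and Sana: together they cover painting, insulation, flooring, tiling, wiring — every task.
Total fee: 10 + 6 + 6 = 22.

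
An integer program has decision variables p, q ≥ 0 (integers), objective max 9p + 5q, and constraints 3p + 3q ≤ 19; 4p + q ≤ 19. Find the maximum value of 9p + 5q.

The continuous relaxation peaks at (4.22, 2.11) with value 48.56; rounding to a feasible lattice point costs some objective.
(p,q)=(4,2): 3·4+3·2=18≤19, 4·4+1·2=18≤19, objective 46.
(p,q)=(3,3): 3·3+3·3=18≤19, 4·3+1·3=15≤19, objective 42.
(p,q)=(4,1): 3·4+3·1=15≤19, 4·4+1·1=17≤19, objective 41.
No feasible integer point exceeds 46.

46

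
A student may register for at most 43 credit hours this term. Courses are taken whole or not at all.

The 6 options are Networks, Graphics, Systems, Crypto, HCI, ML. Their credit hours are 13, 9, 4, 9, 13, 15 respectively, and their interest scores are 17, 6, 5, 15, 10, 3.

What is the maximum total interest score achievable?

47

Take Networks, Systems, Crypto, and HCI: credit hours 13 + 4 + 9 + 13 = 39 ≤ 43, interest score 17 + 5 + 15 + 10 = 47.
No other feasible combination does better.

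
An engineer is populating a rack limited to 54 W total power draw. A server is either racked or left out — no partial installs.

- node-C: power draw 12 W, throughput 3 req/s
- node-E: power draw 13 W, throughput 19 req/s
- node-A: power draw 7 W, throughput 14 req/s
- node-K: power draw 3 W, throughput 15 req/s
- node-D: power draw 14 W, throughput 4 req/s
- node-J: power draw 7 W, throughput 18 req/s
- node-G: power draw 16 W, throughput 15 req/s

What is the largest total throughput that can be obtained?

81

Allowing fractional choices, the relaxed optimum would be about 83.3, but servers are indivisible.
node-E + node-A + node-K + node-D + node-J: power draw 13 + 7 + 3 + 14 + 7 = 44 ≤ 54, throughput 19 + 14 + 15 + 4 + 18 = 70.
node-E + node-A + node-K + node-J + node-G: power draw 13 + 7 + 3 + 7 + 16 = 46 ≤ 54, throughput 19 + 14 + 15 + 18 + 15 = 81.
node-E + node-K + node-D + node-J + node-G: power draw 13 + 3 + 14 + 7 + 16 = 53 ≤ 54, throughput 19 + 15 + 4 + 18 + 15 = 71.
Best is node-E, node-A, node-K, node-J, and node-G with total throughput 81.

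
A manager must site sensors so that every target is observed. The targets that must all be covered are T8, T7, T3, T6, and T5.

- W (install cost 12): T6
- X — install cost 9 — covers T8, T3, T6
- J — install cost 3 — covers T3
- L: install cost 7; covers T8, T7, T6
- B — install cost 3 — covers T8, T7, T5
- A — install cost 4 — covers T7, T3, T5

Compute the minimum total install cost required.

11

The greedy cost-per-new-target heuristic would pick B, J, and L for 13, but a cheaper cover exists.
Choose L and A: together they cover T8, T7, T3, T6, T5 — every target.
Total install cost: 7 + 4 = 11.
No cover costs less than 11.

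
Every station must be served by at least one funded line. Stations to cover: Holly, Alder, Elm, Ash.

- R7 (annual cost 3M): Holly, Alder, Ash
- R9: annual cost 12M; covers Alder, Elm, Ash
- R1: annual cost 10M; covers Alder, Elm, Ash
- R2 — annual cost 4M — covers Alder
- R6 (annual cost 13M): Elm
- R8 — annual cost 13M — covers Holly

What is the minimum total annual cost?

13

Choose R7 and R1: together they cover Holly, Alder, Elm, Ash — every station.
Total annual cost: 3 + 10 = 13.
No cover costs less than 13.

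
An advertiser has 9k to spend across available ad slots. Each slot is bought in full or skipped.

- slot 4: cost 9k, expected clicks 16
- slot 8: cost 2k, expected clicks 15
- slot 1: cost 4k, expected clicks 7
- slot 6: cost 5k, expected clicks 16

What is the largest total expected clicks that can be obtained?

31

Treat it as a binary knapsack problem.
Allowing fractional choices, the relaxed optimum would be about 34.6, but ad slots are indivisible.
slot 8 + slot 6: cost 2 + 5 = 7 ≤ 9, expected clicks 15 + 16 = 31.
slot 8 + slot 1: cost 2 + 4 = 6 ≤ 9, expected clicks 15 + 7 = 22.
slot 1 + slot 6: cost 4 + 5 = 9 ≤ 9, expected clicks 7 + 16 = 23.
Best is slot 8 and slot 6 with total expected clicks 31.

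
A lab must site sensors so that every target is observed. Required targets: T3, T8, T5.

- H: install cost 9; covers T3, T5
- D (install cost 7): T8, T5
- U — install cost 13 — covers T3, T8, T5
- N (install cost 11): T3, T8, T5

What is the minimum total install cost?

11

This is an integer covering problem.
N alone covers T3, T8, T5 — every target.
Total install cost: 11.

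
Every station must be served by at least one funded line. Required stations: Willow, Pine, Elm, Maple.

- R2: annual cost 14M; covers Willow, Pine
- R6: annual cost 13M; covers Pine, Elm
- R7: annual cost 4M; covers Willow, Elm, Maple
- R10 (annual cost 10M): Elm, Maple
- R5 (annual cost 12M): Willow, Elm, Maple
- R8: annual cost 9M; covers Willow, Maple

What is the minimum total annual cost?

This is a weighted set-cover instance.
Choose R6 and R7: together they cover Willow, Pine, Elm, Maple — every station.
Total annual cost: 13 + 4 = 17.
No cover costs less than 17.

17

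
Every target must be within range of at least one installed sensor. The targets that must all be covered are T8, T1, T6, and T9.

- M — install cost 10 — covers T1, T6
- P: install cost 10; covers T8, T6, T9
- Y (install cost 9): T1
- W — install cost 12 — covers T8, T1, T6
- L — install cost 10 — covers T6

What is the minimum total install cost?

19

Choose P and Y: together they cover T8, T1, T6, T9 — every target.
Total install cost: 10 + 9 = 19.
No cover costs less than 19.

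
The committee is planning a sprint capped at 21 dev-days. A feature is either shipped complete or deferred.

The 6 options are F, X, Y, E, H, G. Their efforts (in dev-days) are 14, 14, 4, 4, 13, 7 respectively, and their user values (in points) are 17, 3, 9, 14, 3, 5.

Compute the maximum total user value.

F + E: effort 14 + 4 = 18 ≤ 21, user value 17 + 14 = 31.
F + Y: effort 14 + 4 = 18 ≤ 21, user value 17 + 9 = 26.
Y + E + G: effort 4 + 4 + 7 = 15 ≤ 21, user value 9 + 14 + 5 = 28.
Best is F and E with total user value 31.

31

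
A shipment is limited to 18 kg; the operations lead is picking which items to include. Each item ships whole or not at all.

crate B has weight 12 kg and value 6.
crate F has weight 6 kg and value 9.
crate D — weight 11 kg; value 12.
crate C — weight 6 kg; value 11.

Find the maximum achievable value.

23

crate F + crate C: weight 6 + 6 = 12 ≤ 18, value 9 + 11 = 20.
crate D + crate C: weight 11 + 6 = 17 ≤ 18, value 12 + 11 = 23.
crate F + crate D: weight 6 + 11 = 17 ≤ 18, value 9 + 12 = 21.
Best is crate D and crate C with total value 23.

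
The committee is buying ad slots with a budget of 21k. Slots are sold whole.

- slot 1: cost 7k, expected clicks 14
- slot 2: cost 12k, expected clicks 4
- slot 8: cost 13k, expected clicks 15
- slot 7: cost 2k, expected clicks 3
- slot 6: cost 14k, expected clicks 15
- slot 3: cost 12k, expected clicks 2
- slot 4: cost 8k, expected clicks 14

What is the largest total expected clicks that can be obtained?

Allowing fractional choices, the relaxed optimum would be about 35.6, but ad slots are indivisible.
slot 1 + slot 7 + slot 4: cost 7 + 2 + 8 = 17 ≤ 21, expected clicks 14 + 3 + 14 = 31.
slot 1 + slot 8: cost 7 + 13 = 20 ≤ 21, expected clicks 14 + 15 = 29.
slot 1 + slot 6: cost 7 + 14 = 21 ≤ 21, expected clicks 14 + 15 = 29.
Best is slot 1, slot 7, and slot 4 with total expected clicks 31.

31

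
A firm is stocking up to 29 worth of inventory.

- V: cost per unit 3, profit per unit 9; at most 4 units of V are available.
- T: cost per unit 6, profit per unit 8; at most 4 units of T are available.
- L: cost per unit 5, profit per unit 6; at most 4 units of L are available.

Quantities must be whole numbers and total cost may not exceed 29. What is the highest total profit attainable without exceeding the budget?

58

V has the best ratio (9/3); taking only V gives at most 4×9 = 36 (stopped by the supply cap of 4).
Mixing does better — 4×V, 2×T, and 1×L: cost 29 ≤ 29, profit 4·9 + 2·8 + 1·6 = 58.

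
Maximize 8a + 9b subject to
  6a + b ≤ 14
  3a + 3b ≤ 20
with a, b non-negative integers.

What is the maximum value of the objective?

(a,b)=(0,6): 6·0+1·6=6≤14, 3·0+3·6=18≤20, objective 54.
(a,b)=(1,5): 6·1+1·5=11≤14, 3·1+3·5=18≤20, objective 53.
(a,b)=(0,5): 6·0+1·5=5≤14, 3·0+3·5=15≤20, objective 45.
The best lattice point is (0,6), giving 54.

54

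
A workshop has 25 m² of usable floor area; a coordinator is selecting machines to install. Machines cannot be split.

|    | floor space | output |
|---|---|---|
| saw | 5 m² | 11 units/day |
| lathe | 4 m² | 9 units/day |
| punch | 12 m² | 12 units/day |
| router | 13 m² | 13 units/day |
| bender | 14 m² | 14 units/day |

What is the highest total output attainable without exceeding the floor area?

34

saw + lathe + punch: floor space 5 + 4 + 12 = 21 ≤ 25, output 11 + 9 + 12 = 32.
saw + lathe + router: floor space 5 + 4 + 13 = 22 ≤ 25, output 11 + 9 + 13 = 33.
saw + lathe + bender: floor space 5 + 4 + 14 = 23 ≤ 25, output 11 + 9 + 14 = 34.
Best is saw, lathe, and bender with total output 34.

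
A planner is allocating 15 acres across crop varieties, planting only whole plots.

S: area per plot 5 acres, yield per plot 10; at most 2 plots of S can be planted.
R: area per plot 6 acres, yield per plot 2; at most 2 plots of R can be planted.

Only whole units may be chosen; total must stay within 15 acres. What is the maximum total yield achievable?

S has the best ratio (10/5); taking only S gives at most 2×10 = 20 (stopped by the supply cap of 2).
Optimal: 2×S: area 10 ≤ 15, yield 2·10 = 20.

20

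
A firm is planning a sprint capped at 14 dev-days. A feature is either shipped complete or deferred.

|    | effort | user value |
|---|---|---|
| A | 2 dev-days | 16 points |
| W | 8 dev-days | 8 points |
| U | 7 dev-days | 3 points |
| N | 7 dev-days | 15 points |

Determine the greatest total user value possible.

31

Allowing fractional choices, the relaxed optimum would be about 36.0, but features are indivisible.
A + W: effort 2 + 8 = 10 ≤ 14, user value 16 + 8 = 24.
A + N: effort 2 + 7 = 9 ≤ 14, user value 16 + 15 = 31.
A + U: effort 2 + 7 = 9 ≤ 14, user value 16 + 3 = 19.
Best is A and N with total user value 31.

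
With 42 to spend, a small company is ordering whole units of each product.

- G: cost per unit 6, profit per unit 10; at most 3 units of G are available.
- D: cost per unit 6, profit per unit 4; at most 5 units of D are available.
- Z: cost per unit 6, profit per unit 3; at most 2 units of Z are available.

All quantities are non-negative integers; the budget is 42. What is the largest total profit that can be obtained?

3×G, 3×D, and 1×Z: cost 42 ≤ 42, profit 3·10 + 3·4 + 1·3 = 45.
3×G and 4×D: cost 42 ≤ 42, profit 3·10 + 4·4 = 46.
Best is 46.

46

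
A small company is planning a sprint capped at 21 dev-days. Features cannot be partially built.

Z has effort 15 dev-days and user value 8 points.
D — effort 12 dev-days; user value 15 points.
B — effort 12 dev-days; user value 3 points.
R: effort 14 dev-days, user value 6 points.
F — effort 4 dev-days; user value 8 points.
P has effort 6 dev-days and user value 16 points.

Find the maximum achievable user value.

31

Z + P: effort 15 + 6 = 21 ≤ 21, user value 8 + 16 = 24.
D + P: effort 12 + 6 = 18 ≤ 21, user value 15 + 16 = 31.
F + P: effort 4 + 6 = 10 ≤ 21, user value 8 + 16 = 24.
Best is D and P with total user value 31.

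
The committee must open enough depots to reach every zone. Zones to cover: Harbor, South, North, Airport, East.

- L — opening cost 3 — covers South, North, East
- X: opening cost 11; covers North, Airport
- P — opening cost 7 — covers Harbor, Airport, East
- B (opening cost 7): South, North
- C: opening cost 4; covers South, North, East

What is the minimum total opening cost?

This is a weighted set-cover instance.
Choose L and P: together they cover Harbor, South, North, Airport, East — every zone.
Total opening cost: 3 + 7 = 10.
No cover costs less than 10.

10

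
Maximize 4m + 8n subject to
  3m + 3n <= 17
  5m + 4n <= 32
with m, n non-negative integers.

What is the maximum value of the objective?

40

Relaxing integrality, the LP optimum is 45.33 at (m,n) = (0, 5.67), which is not an integer point.
(m,n)=(0,5) is feasible, giving 40.
(m,n)=(1,4) is feasible, giving 36.
No feasible integer point exceeds 40.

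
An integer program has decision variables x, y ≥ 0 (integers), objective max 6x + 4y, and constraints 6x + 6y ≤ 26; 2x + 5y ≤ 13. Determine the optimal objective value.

24

(x,y)=(4,0): 6·4+6·0=24≤26, 2·4+5·0=8≤13, objective 24.
(x,y)=(3,1): 6·3+6·1=24≤26, 2·3+5·1=11≤13, objective 22.
(x,y)=(3,0): 6·3+6·0=18≤26, 2·3+5·0=6≤13, objective 18.
No feasible integer point exceeds 24.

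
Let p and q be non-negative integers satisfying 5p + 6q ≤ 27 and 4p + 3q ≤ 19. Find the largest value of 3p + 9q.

36

Relaxing integrality, the LP optimum is 40.50 at (p,q) = (0, 4.5), which is not an integer point.
(p,q)=(0,4): 5·0+6·4=24≤27, 4·0+3·4=12≤19, objective 36.
(p,q)=(1,3): 5·1+6·3=23≤27, 4·1+3·3=13≤19, objective 30.
Maximum is 36 at (p,q)=(0,4).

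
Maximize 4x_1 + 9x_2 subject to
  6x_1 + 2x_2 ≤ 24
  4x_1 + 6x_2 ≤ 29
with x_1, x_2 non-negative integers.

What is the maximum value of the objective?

40

(x_1,x_2)=(1,4) is feasible, giving 40.
(x_1,x_2)=(0,4) is feasible, giving 36.
(x_1,x_2)=(2,3) is feasible, giving 35.
No feasible integer point exceeds 40.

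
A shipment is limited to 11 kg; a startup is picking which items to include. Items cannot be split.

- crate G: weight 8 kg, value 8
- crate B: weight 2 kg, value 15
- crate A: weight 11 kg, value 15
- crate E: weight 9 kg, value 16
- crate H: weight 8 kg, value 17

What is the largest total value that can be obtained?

crate B + crate E: weight 2 + 9 = 11 ≤ 11, value 15 + 16 = 31.
crate B + crate H: weight 2 + 8 = 10 ≤ 11, value 15 + 17 = 32.
crate G + crate B: weight 8 + 2 = 10 ≤ 11, value 8 + 15 = 23.
Best is crate B and crate H with total value 32.

32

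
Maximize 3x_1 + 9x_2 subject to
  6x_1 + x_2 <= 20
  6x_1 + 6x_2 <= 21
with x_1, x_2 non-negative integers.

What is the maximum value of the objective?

27

Relaxing integrality, the LP optimum is 31.50 at (x_1,x_2) = (0, 3.5), which is not an integer point.
(x_1,x_2)=(0,3): 6·0+1·3=3≤20, 6·0+6·3=18≤21, objective 27.
(x_1,x_2)=(1,2): 6·1+1·2=8≤20, 6·1+6·2=18≤21, objective 21.
(x_1,x_2)=(0,2): 6·0+1·2=2≤20, 6·0+6·2=12≤21, objective 18.
Maximum is 27 at (x_1,x_2)=(0,3).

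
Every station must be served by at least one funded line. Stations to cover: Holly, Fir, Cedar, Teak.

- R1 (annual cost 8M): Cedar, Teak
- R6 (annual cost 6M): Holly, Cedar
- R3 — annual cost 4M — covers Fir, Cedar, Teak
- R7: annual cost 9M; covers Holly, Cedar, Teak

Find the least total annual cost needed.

Choose R6 and R3: together they cover Holly, Fir, Cedar, Teak — every station.
Total annual cost: 6 + 4 = 10.
No cover costs less than 10.

10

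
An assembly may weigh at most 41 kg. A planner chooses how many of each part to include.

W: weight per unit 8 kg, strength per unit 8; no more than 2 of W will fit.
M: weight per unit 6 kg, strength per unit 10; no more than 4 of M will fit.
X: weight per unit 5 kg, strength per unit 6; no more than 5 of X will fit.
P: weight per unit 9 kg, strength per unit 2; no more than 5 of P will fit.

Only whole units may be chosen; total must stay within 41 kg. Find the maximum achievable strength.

This is a bounded integer knapsack.
M has the best ratio (10/6); taking only M gives at most 4×10 = 40 (stopped by the supply cap of 4).
Mixing does better — 4×M and 3×X: weight 39 ≤ 41, strength 4·10 + 3·6 = 58.

58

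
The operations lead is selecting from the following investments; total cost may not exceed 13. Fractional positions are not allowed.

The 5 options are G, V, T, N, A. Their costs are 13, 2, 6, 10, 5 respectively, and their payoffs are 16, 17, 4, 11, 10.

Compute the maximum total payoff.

31

This is an integer program with binary decision variables.
V + A: cost 2 + 5 = 7 ≤ 13, payoff 17 + 10 = 27.
V + N: cost 2 + 10 = 12 ≤ 13, payoff 17 + 11 = 28.
V + T + A: cost 2 + 6 + 5 = 13 ≤ 13, payoff 17 + 4 + 10 = 31.
Best is V, T, and A with total payoff 31.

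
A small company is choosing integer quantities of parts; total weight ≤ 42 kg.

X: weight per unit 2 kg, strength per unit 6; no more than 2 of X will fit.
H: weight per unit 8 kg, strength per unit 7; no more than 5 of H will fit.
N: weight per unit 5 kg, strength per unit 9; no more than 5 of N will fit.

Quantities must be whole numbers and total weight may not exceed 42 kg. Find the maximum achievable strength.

X has the best ratio (6/2); taking only X gives at most 2×6 = 12 (stopped by the supply cap of 2).
Mixing does better — 2×X, 1×H, and 5×N: weight 37 ≤ 42, strength 2·6 + 1·7 + 5·9 = 64.

64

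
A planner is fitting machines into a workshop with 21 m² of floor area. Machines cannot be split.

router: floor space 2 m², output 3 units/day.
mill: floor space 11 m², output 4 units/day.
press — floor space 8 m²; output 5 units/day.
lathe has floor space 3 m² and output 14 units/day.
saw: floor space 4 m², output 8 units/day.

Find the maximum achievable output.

Allowing fractional choices, the relaxed optimum would be about 31.5, but machines are indivisible.
router + mill + lathe + saw: floor space 2 + 11 + 3 + 4 = 20 ≤ 21, output 3 + 4 + 14 + 8 = 29.
router + press + lathe + saw: floor space 2 + 8 + 3 + 4 = 17 ≤ 21, output 3 + 5 + 14 + 8 = 30.
press + lathe + saw: floor space 8 + 3 + 4 = 15 ≤ 21, output 5 + 14 + 8 = 27.
Best is router, press, lathe, and saw with total output 30.

30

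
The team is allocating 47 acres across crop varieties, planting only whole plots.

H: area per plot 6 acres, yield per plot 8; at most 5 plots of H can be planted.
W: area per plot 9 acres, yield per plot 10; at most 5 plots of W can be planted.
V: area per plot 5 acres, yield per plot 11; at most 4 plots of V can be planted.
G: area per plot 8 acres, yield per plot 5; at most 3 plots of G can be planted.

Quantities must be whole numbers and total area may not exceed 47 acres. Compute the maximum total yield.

3×H, 1×W, and 4×V: area 47 ≤ 47, yield 3·8 + 1·10 + 4·11 = 78.
4×H and 4×V: area 44 ≤ 47, yield 4·8 + 4·11 = 76.
Best is 78.

78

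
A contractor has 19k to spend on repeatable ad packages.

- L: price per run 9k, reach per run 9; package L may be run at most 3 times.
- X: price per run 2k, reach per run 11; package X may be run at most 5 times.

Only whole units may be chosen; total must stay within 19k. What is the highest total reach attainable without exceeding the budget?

64

X has the best ratio (11/2); taking only X gives at most 5×11 = 55 (stopped by the supply cap of 5).
Mixing does better — 1×L and 5×X: price 19 ≤ 19, reach 1·9 + 5·11 = 64.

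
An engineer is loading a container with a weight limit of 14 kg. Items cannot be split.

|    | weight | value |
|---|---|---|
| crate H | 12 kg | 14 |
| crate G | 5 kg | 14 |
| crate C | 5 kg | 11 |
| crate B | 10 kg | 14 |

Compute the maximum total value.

25

Take crate G and crate C: weight 5 + 5 = 10 ≤ 14, value 14 + 11 = 25.
No other feasible combination does better.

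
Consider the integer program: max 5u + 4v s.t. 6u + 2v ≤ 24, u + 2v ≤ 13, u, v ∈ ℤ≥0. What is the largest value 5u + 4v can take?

(u,v)=(2,5): 6·2+2·5=22≤24, 1·2+2·5=12≤13, objective 30.
(u,v)=(1,6): 6·1+2·6=18≤24, 1·1+2·6=13≤13, objective 29.
(u,v)=(2,4): 6·2+2·4=20≤24, 1·2+2·4=10≤13, objective 26.
Maximum is 30 at (u,v)=(2,5).

30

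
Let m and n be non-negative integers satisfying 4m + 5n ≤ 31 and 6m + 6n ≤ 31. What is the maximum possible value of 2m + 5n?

25

(m,n)=(0,5) is feasible, giving 25.
(m,n)=(1,4) is feasible, giving 22.
(m,n)=(0,4) is feasible, giving 20.
No feasible integer point exceeds 25.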